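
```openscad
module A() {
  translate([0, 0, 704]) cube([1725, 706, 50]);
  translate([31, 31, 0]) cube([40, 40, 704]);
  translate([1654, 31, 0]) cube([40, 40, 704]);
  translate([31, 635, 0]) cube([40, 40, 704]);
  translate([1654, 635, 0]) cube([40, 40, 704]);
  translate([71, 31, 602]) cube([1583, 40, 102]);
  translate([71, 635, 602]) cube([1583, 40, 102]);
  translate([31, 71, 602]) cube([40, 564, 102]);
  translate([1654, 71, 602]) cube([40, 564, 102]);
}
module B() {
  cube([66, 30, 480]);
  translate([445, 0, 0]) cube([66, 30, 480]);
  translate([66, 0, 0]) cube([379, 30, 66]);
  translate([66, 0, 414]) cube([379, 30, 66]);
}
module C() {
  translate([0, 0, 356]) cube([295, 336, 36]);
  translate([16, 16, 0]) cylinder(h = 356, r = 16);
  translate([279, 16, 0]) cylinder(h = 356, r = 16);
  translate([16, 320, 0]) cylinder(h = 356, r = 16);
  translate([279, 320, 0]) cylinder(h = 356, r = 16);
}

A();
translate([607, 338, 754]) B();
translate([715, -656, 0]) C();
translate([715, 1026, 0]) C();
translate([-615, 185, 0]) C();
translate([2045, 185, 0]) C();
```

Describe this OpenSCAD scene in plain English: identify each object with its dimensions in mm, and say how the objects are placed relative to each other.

A is a table: top 1725 mm (x) × 706 mm (y), 50 mm thick, upper face at z = 754 mm, on four 40×40 mm square legs, each inset 31 mm from the nearest pair of top edges, running from z = 0 to the bottom of the top. Four apron rails, 40 mm thick and 102 mm tall, run between adjacent legs with their top edges flush with the underside of the top and their outer faces flush with the legs' outer faces.

B is a rectangular picture frame lying in the x–z plane (depth along y). The opening is 379 mm wide (x) by 348 mm tall (z), surrounded by a border 66 mm wide on all four sides. The frame is 30 mm deep and is made of two full-height vertical stiles with two horizontal rails fitted between them.

C is a four-legged stool. The seat is 295×336 mm, 36 mm thick, top at z = 392 mm. It stands on four round legs, each 32 mm in diameter, from z = 0 to the seat underside, each leg's axis is inset half a diameter from the nearest pair of seat edges (so the leg's bounding box is flush with the corner).

The picture frame is on top of the table, centred. Four stools sit around the table at the −y, +y, −x, +x sides.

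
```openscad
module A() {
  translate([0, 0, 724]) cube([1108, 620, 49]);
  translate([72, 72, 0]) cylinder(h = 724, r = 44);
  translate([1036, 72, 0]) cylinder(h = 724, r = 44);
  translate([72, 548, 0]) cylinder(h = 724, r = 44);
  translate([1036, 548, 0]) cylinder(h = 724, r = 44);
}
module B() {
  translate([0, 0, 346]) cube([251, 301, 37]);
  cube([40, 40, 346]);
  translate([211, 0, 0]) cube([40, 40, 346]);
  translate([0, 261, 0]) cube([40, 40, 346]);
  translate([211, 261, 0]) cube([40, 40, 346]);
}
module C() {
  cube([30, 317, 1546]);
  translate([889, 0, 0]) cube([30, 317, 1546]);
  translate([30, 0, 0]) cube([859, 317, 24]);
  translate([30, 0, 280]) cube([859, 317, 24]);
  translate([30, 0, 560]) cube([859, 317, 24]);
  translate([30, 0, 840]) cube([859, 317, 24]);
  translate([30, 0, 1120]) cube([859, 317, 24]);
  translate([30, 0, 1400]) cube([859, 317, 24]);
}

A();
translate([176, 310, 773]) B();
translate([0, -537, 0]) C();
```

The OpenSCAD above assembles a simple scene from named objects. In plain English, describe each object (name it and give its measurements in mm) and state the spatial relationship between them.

A is a table with a 1108×620 mm rectangular top, 49 mm thick, top surface at z = 773 mm, supported by four round legs of 88 mm diameter, each leg's bounding box inset 28 mm from the nearest pair of top edges, running from the floor.

B is a four-legged stool. The seat is 251×301 mm, 37 mm thick, top at z = 383 mm. It stands on four square legs, each 40×40 mm in cross-section, from z = 0 to the seat underside, each flush with a corner of the seat.

C is an open bookshelf. Two side panels, each 30 mm thick, 317 mm deep and 1546 mm tall, stand 919 mm apart (outside-to-outside). Between them sit 6 shelves, each 24 mm thick and 317 mm deep, spanning the full gap between the sides. The bottom shelf rests on the floor (its underside at z = 0) and the clear gap between one shelf's top and the next shelf's underside is 256 mm.

The stool is on top of the table. The bookshelf is on the floor beside the table on its −y side.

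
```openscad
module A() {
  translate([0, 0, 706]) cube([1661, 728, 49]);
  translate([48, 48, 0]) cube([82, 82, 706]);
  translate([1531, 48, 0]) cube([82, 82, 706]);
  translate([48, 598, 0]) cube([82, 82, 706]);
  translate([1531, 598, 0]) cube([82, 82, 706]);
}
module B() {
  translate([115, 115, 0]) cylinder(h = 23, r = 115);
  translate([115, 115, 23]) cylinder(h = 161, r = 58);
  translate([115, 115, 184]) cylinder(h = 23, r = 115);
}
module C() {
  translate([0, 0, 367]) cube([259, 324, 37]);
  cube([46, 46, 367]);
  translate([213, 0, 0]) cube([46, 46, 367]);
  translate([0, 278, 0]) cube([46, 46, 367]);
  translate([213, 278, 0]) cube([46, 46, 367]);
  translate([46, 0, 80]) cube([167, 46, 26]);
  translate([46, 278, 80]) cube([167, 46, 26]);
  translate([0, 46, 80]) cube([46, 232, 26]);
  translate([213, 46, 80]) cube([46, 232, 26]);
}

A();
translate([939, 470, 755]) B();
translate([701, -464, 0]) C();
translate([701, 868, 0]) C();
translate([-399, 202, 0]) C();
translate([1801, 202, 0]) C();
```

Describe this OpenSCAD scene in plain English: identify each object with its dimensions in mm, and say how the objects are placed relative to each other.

A is a table with a 1661×728 mm rectangular top, 49 mm thick, top surface at z = 755 mm, supported by four 82×82 mm square legs, each inset 48 mm from the nearest pair of top edges, running from the floor.

B is a spool: two coaxial disc flanges of radius 115 mm and thickness 23 mm, joined by a core cylinder of radius 58 mm and height 161 mm. The lower flange rests on z = 0 and the three cylinders share a vertical axis.

C is a four-legged stool. The seat is a 259×324×37 mm slab whose top surface is at z = 404 mm; four square legs, each 46×46 mm in cross-section, run from the floor (z = 0) to the underside of the seat, each flush with a corner of the seat. Four stretchers, 46 mm wide and 26 mm tall, connect adjacent legs with their undersides at z = 80 mm, each running between the inner faces of the legs it joins and aligned with the legs' outer faces on the other axis.

The spool is on top of the table. Four stools sit around the table at the −y, +y, −x, +x sides.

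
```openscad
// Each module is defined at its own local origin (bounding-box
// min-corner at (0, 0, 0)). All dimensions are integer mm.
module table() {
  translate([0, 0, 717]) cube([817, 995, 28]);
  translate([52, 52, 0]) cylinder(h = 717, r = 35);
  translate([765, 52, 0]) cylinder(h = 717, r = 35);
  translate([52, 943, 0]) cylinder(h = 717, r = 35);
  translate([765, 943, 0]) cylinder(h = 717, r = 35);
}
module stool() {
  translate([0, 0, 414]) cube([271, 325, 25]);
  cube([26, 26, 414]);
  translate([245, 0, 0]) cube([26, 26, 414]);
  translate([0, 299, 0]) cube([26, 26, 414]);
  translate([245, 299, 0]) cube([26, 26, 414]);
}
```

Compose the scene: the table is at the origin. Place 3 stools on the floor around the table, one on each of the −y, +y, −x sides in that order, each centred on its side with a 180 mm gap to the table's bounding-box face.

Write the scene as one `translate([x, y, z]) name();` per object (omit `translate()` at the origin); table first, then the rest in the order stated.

table();
translate([273, -505, 0]) stool();
translate([273, 1175, 0]) stool();
translate([-451, 335, 0]) stool();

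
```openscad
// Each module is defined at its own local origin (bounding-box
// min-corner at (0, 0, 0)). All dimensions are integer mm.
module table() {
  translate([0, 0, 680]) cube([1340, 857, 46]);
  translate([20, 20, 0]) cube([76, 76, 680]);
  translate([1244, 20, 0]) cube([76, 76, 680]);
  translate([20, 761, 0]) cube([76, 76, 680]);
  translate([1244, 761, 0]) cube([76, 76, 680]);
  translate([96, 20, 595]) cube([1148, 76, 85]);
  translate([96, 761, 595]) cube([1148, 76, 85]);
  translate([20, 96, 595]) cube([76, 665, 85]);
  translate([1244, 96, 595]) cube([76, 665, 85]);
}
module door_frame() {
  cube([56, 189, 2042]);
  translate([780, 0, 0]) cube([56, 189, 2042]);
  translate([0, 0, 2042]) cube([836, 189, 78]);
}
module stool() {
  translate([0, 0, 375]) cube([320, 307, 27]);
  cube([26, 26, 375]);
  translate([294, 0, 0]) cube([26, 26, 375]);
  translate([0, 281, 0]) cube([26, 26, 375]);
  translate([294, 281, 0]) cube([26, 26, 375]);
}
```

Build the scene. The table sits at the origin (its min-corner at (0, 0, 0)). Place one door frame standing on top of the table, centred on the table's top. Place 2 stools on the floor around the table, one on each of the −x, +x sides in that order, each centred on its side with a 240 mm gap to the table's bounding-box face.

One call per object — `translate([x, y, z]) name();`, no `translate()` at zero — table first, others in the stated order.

table();
translate([252, 334, 726]) door_frame();
translate([-560, 275, 0]) stool();
translate([1580, 275, 0]) stool();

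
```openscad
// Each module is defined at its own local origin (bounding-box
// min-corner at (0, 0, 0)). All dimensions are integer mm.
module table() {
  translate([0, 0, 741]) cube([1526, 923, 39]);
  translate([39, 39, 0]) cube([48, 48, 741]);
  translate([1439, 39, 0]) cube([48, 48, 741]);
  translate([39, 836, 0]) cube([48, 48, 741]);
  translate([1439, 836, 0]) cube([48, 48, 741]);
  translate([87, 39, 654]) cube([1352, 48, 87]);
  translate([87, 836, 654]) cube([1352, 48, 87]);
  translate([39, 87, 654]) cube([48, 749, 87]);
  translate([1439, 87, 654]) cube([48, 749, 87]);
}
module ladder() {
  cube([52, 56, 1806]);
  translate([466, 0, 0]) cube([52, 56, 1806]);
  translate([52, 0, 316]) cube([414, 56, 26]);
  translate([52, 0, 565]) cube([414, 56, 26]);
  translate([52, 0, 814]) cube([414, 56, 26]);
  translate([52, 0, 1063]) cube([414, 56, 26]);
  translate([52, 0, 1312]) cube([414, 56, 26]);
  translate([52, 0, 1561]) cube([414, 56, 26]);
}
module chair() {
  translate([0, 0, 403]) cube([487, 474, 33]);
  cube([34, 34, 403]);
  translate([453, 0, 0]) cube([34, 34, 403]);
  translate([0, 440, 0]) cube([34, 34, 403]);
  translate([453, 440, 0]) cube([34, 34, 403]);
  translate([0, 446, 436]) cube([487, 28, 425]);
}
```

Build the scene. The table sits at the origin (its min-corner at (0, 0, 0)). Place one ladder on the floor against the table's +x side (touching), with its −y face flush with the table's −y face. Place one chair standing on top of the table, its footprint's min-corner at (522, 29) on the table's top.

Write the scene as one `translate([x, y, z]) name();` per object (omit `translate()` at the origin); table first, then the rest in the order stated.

table();
translate([1526, 0, 0]) ladder();
translate([522, 29, 780]) chair();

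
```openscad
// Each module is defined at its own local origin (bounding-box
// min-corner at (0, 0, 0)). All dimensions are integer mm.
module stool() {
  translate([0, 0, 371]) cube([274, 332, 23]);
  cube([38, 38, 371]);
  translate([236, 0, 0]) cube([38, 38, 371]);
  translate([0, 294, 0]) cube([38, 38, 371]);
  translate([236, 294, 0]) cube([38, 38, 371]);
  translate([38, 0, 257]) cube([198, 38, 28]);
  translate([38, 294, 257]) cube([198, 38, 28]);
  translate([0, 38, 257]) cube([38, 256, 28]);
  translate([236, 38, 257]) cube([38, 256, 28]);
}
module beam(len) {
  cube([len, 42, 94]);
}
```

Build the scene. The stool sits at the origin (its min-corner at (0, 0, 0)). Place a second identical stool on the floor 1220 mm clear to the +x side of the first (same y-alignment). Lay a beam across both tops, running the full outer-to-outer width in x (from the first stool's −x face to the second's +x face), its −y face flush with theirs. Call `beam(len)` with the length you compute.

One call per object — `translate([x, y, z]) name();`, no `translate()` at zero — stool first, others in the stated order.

stool();
translate([1494, 0, 0]) stool();
translate([0, 0, 394]) beam(1768);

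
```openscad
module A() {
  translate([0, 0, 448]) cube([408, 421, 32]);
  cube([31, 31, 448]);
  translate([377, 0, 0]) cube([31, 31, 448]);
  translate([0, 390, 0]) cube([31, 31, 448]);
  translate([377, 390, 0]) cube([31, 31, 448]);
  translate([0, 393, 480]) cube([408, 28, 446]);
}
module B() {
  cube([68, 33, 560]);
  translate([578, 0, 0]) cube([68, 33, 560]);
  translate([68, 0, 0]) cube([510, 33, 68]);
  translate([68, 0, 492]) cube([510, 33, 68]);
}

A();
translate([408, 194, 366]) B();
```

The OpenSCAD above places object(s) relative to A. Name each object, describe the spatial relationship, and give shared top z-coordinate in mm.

A is a chair. B is a picture frame. The picture frame is beside the chair with their tops flush at z = 926. The shared top z-coordinate is 926 mm.

Both tops at z = 926 mm.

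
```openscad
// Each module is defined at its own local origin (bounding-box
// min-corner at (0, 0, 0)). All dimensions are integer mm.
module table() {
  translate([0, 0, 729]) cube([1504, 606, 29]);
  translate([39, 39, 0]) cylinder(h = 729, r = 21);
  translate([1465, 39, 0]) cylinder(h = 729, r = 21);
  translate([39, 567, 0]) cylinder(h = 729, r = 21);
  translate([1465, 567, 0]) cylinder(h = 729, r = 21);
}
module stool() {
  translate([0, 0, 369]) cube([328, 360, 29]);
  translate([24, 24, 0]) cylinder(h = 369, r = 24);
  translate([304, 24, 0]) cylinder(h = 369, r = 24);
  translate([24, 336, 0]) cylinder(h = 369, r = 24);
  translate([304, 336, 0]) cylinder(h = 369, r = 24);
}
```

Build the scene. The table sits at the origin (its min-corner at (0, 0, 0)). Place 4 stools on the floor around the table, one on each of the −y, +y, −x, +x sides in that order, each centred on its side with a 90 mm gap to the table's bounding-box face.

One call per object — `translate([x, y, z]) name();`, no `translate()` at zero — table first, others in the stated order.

table();
translate([588, -450, 0]) stool();
translate([588, 696, 0]) stool();
translate([-418, 123, 0]) stool();
translate([1594, 123, 0]) stool();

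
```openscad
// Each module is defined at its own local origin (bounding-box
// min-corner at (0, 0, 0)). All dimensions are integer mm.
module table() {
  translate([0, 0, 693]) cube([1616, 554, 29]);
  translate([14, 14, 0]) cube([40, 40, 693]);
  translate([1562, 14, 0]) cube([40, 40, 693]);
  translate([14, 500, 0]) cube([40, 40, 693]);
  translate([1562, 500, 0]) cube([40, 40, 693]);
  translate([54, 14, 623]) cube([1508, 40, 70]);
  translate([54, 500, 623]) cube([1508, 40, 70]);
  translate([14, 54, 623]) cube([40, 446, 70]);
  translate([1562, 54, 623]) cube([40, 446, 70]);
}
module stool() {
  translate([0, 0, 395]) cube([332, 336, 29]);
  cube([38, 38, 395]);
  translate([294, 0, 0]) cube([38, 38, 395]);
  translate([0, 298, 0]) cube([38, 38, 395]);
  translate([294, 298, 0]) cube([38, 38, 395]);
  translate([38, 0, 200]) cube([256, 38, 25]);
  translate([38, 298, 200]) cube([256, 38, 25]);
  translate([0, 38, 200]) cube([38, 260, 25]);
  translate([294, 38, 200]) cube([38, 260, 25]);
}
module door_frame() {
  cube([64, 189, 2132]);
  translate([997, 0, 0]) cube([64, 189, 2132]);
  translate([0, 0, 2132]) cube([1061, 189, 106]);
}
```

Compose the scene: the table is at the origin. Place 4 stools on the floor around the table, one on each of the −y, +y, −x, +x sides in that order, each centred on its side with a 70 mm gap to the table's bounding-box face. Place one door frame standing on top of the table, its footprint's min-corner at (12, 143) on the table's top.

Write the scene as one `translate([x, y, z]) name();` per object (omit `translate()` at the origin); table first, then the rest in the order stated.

table();
translate([642, -406, 0]) stool();
translate([642, 624, 0]) stool();
translate([-402, 109, 0]) stool();
translate([1686, 109, 0]) stool();
translate([12, 143, 722]) door_frame();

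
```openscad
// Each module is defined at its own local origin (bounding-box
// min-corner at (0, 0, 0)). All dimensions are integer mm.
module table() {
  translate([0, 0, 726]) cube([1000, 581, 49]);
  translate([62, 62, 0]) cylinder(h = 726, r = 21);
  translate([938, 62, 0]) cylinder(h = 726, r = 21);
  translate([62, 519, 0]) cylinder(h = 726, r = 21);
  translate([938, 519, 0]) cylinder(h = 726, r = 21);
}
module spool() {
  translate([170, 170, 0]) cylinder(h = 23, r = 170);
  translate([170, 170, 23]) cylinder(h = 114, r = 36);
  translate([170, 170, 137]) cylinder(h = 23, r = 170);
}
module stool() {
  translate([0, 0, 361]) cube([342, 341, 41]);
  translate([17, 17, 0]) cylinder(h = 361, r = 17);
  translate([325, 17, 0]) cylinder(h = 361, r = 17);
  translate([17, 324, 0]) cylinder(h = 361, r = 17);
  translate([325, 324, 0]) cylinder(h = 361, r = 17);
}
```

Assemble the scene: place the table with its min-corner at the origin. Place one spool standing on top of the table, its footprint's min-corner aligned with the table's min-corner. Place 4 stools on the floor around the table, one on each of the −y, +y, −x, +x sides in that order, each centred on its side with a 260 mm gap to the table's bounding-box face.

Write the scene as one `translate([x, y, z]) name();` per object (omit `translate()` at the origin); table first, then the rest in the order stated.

table();
translate([0, 0, 775]) spool();
translate([329, -601, 0]) stool();
translate([329, 841, 0]) stool();
translate([-602, 120, 0]) stool();
translate([1260, 120, 0]) stool();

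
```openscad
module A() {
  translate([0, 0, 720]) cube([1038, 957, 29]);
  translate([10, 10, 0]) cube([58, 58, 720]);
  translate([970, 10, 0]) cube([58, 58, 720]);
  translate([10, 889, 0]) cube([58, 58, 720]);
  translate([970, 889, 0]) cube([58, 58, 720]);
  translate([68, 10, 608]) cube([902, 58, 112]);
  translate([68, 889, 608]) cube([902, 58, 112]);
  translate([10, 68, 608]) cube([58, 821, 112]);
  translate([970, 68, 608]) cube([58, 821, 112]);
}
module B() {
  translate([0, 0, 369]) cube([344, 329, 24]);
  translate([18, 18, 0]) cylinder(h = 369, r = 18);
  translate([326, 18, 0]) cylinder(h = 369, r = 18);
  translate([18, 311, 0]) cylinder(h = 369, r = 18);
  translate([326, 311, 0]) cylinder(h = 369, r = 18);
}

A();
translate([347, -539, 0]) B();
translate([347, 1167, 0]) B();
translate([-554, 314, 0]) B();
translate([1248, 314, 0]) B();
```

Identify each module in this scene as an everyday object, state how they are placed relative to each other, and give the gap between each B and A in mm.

Each stool's nearest face is 210 mm from the table's bounding box.

A is a table. B is a stool. Four stools sit around the table at the −y, +y, −x, +x sides. The gap between each stool and the table is 210 mm.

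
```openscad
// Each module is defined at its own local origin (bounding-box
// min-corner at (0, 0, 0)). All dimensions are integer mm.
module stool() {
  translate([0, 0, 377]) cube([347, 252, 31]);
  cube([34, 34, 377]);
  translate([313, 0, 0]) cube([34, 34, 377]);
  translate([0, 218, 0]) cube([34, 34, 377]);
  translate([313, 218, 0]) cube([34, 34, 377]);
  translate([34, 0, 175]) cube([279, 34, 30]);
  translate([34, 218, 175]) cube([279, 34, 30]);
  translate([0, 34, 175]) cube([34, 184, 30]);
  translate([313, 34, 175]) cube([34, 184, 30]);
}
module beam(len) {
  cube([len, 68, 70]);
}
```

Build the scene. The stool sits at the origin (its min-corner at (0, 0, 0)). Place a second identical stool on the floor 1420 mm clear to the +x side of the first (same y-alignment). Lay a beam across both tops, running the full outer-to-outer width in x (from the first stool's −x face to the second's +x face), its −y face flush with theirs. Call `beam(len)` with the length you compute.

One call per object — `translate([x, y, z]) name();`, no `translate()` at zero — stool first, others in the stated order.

stool();
translate([1767, 0, 0]) stool();
translate([0, 0, 408]) beam(2114);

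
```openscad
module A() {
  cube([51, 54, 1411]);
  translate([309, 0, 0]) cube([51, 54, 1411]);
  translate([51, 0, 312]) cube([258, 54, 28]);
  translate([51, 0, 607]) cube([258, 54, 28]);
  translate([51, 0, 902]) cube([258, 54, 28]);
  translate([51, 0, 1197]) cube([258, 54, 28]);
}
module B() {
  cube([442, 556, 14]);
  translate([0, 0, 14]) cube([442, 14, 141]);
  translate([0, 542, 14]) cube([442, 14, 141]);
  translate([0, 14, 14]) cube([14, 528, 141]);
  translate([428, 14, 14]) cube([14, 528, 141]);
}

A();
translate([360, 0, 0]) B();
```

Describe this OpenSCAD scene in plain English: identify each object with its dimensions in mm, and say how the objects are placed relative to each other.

A is a straight ladder. Two 51×54 mm vertical rails, 1411 mm tall, stand 360 mm apart (outside-to-outside) with their front faces coplanar on the −y side. 4 rungs, each 54 mm deep and 28 mm tall, span between the inner faces of the rails, front faces flush with the rails. The lowest rung's underside is at z = 312 mm and rungs are spaced 295 mm apart (underside to underside).

B is an open storage box with external size 442×556×155 mm and wall thickness 14 mm (the base is also 14 mm thick). The base covers the whole footprint; the four walls stand on the base, with the y-facing walls full-width and the x-facing walls fitting between their inner faces.

The open box is against the ladder's +x side, with their −y faces flush.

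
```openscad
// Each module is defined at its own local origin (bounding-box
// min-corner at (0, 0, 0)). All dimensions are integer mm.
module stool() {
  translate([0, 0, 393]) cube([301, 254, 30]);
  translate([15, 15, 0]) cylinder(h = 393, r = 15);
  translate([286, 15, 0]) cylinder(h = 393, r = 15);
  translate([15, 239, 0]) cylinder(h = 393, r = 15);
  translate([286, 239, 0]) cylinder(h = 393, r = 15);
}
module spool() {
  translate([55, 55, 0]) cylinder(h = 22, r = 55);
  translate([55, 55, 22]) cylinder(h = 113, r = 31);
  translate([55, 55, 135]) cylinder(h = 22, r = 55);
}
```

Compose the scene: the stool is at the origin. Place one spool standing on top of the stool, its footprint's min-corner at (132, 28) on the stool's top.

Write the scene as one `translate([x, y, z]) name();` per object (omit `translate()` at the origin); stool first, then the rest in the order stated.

stool();
translate([132, 28, 423]) spool();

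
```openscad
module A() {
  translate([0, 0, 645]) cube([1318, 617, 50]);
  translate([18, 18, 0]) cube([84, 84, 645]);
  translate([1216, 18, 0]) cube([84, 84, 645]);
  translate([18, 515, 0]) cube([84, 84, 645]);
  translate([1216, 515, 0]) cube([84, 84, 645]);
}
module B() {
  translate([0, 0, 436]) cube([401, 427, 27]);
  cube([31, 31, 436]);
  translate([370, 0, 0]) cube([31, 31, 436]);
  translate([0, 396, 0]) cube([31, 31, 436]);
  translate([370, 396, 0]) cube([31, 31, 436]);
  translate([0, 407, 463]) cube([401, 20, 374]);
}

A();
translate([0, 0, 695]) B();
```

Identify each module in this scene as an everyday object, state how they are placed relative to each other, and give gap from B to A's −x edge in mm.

The chair's min-x is at 0; the table's min-x is 0; gap = 0 mm.

A is a table. B is a chair. The chair is on top of the table. The gap from the chair to the table's −x edge is 0 mm.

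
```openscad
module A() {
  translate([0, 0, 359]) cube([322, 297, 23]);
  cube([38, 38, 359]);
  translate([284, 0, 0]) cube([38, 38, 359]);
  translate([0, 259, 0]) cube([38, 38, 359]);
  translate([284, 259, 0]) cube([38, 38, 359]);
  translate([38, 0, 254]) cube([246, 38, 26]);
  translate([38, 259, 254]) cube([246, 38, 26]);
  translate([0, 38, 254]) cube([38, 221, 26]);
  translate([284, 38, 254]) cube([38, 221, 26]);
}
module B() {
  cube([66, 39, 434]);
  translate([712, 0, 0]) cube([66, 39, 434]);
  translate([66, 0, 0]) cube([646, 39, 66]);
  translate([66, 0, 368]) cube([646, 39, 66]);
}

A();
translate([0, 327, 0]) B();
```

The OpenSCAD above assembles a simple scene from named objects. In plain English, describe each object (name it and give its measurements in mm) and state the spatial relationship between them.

A is a simple wooden stool: a rectangular seat 322 mm (x) by 297 mm (y), 23 mm thick, top face at z = 382 mm, on four square legs, each 38×38 mm in cross-section. The legs rest on z = 0, each flush with a corner of the seat. Four stretchers, 38 mm wide and 26 mm tall, connect adjacent legs with their undersides at z = 254 mm, each running between the inner faces of the legs it joins and aligned with the legs' outer faces on the other axis.

B is a picture frame with a 646×302 mm rectangular opening (x by z) and a uniform 66 mm border on every side. Frame depth is 39 mm along y. It is built from two vertical stiles running the full outside height and two horizontal rails spanning the gap between the stiles.

The picture frame is on the floor beside the stool on its +y side.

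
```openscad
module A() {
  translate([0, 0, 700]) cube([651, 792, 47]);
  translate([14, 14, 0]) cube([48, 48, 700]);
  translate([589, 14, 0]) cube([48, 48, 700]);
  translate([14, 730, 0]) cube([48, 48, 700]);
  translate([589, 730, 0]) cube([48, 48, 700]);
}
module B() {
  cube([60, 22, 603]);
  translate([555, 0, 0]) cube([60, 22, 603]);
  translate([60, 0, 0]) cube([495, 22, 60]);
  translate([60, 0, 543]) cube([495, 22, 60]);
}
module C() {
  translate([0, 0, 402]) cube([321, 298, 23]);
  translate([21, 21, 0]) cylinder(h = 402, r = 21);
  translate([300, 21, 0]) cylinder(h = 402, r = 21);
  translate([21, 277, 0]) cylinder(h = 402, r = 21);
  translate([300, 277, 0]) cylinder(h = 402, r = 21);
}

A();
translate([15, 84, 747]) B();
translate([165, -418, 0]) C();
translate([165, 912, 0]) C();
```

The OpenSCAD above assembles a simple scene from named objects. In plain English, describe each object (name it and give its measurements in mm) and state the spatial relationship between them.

A is a rectangular dining table. The top is 651×792×47 mm with its upper surface at z = 747 mm. It stands on four 48×48 mm square legs, each inset 14 mm from the nearest pair of top edges, running from the floor to the underside of the top.

B is a picture frame with a 495×483 mm rectangular opening (x by z) and a uniform 60 mm border on every side. Frame depth is 22 mm along y. It is built from two vertical stiles running the full outside height and two horizontal rails spanning the gap between the stiles.

C is a four-legged stool. The seat is a 321×298×23 mm slab whose top surface is at z = 425 mm; four round legs, each 42 mm in diameter, run from the floor (z = 0) to the underside of the seat, each leg's axis is inset half a diameter from the nearest pair of seat edges (so the leg's bounding box is flush with the corner).

The picture frame is on top of the table. Two stools sit around the table at the −y, +y sides.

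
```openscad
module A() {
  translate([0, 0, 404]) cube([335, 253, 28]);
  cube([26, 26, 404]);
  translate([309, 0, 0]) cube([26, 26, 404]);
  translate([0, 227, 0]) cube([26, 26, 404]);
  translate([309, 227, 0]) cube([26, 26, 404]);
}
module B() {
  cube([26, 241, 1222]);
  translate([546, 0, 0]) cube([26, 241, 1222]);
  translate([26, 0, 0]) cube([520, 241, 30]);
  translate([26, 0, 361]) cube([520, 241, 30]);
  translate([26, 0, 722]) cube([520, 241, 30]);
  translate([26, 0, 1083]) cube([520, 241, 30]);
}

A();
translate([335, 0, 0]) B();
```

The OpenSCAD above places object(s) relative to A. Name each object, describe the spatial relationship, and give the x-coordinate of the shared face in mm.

The stool's +x face and the bookshelf's −x face are both at x = 335 mm.

A is a stool. B is a bookshelf. The bookshelf is against the stool's +x side, with their −y faces flush. The x-coordinate of the shared face is 335 mm.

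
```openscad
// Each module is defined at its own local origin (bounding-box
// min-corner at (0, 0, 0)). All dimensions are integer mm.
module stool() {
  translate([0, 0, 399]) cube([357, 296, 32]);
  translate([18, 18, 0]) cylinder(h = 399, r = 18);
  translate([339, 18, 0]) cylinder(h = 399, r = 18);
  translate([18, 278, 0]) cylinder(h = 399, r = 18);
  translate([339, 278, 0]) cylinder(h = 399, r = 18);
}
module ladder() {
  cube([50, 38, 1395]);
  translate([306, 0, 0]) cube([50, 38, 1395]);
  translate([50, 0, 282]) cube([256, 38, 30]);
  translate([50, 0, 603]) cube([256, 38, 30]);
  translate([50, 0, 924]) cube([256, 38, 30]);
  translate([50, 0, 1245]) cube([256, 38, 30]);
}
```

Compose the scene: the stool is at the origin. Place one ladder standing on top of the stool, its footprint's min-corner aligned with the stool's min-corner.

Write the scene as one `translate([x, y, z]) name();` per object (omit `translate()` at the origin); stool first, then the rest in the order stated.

stool();
translate([0, 0, 431]) ladder();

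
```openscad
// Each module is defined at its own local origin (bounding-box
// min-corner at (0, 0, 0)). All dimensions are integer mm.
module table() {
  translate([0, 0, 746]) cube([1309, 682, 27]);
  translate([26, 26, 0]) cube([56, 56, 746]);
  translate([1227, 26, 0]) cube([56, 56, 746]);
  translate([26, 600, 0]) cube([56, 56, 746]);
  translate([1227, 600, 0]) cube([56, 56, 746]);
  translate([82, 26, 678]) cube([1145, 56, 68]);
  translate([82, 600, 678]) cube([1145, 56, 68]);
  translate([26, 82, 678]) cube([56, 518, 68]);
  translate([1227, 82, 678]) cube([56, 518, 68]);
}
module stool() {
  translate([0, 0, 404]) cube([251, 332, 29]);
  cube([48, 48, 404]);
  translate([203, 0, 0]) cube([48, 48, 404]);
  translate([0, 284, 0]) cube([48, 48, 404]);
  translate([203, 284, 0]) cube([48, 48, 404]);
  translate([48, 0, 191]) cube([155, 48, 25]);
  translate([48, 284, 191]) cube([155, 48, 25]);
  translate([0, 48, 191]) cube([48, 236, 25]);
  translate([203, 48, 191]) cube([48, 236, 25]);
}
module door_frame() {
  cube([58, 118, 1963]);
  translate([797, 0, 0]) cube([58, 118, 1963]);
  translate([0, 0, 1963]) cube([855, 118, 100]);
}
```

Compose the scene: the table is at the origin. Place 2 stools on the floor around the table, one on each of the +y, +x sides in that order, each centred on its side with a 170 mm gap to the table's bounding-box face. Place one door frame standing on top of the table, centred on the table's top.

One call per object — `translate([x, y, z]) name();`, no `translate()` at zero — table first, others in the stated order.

table();
translate([529, 852, 0]) stool();
translate([1479, 175, 0]) stool();
translate([227, 282, 773]) door_frame();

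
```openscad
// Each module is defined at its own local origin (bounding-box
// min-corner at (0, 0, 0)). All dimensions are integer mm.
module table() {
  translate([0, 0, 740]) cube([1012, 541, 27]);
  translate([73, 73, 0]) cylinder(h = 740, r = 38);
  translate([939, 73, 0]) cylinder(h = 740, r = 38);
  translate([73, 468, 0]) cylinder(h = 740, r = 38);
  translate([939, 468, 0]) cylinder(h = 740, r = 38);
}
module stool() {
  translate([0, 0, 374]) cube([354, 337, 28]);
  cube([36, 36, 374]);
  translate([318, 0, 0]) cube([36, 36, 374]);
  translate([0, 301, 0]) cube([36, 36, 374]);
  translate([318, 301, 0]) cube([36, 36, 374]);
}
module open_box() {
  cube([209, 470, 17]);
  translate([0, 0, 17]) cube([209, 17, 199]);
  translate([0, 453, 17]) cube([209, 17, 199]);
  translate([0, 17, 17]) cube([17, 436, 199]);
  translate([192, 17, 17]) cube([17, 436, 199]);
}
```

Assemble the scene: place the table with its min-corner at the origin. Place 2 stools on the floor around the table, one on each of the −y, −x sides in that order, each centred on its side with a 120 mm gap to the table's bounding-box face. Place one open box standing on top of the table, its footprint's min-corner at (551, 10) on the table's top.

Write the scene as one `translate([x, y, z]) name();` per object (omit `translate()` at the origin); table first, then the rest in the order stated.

table();
translate([329, -457, 0]) stool();
translate([-474, 102, 0]) stool();
translate([551, 10, 767]) open_box();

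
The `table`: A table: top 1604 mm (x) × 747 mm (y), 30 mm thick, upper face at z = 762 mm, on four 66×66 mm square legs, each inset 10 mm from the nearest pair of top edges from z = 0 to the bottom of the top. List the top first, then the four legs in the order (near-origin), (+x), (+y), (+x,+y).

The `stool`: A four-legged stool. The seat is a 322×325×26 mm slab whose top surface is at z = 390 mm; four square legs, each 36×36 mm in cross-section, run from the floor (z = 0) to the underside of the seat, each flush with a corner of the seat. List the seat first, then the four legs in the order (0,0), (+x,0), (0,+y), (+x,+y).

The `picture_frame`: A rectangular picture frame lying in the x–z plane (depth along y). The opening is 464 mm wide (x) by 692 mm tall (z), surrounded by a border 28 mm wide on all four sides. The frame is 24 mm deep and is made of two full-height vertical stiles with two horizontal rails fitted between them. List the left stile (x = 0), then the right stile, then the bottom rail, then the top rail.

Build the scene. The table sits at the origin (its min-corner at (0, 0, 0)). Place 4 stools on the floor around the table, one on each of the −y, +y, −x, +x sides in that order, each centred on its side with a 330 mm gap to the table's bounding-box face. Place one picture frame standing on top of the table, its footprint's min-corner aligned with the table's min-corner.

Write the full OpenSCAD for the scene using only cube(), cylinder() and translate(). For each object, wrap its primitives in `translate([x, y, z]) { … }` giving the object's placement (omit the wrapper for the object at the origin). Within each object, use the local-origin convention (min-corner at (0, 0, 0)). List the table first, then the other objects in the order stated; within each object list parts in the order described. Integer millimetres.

translate([0, 0, 732]) cube([1604, 747, 30]);
translate([10, 10, 0]) cube([66, 66, 732]);
translate([1528, 10, 0]) cube([66, 66, 732]);
translate([10, 671, 0]) cube([66, 66, 732]);
translate([1528, 671, 0]) cube([66, 66, 732]);
translate([641, -655, 0]) {
  translate([0, 0, 364]) cube([322, 325, 26]);
  cube([36, 36, 364]);
  translate([286, 0, 0]) cube([36, 36, 364]);
  translate([0, 289, 0]) cube([36, 36, 364]);
  translate([286, 289, 0]) cube([36, 36, 364]);
}
translate([641, 1077, 0]) {
  translate([0, 0, 364]) cube([322, 325, 26]);
  cube([36, 36, 364]);
  translate([286, 0, 0]) cube([36, 36, 364]);
  translate([0, 289, 0]) cube([36, 36, 364]);
  translate([286, 289, 0]) cube([36, 36, 364]);
}
translate([-652, 211, 0]) {
  translate([0, 0, 364]) cube([322, 325, 26]);
  cube([36, 36, 364]);
  translate([286, 0, 0]) cube([36, 36, 364]);
  translate([0, 289, 0]) cube([36, 36, 364]);
  translate([286, 289, 0]) cube([36, 36, 364]);
}
translate([1934, 211, 0]) {
  translate([0, 0, 364]) cube([322, 325, 26]);
  cube([36, 36, 364]);
  translate([286, 0, 0]) cube([36, 36, 364]);
  translate([0, 289, 0]) cube([36, 36, 364]);
  translate([286, 289, 0]) cube([36, 36, 364]);
}
translate([0, 0, 762]) {
  cube([28, 24, 748]);
  translate([492, 0, 0]) cube([28, 24, 748]);
  translate([28, 0, 0]) cube([464, 24, 28]);
  translate([28, 0, 720]) cube([464, 24, 28]);
}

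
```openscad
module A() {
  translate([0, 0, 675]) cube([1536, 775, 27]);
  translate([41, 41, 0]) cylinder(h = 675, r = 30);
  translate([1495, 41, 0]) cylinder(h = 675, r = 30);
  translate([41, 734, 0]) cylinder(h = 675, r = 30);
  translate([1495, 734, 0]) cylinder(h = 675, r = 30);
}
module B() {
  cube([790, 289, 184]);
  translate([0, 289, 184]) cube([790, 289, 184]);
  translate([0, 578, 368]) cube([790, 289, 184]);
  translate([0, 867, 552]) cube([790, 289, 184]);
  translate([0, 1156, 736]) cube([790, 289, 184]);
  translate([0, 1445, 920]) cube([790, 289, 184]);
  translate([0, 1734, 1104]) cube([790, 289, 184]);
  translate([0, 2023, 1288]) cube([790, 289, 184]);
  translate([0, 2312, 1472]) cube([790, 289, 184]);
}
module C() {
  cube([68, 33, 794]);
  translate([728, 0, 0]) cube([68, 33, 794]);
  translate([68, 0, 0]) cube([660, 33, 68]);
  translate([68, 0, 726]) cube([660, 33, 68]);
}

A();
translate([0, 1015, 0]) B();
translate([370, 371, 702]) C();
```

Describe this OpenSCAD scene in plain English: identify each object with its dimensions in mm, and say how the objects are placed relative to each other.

A is a table with a 1536×775 mm rectangular top, 27 mm thick, top surface at z = 702 mm, supported by four round legs of 60 mm diameter, each leg's bounding box inset 11 mm from the nearest pair of top edges, running from the floor.

B is a run of 9 identical solid stair steps. Each tread is 790×289 mm and each step block is 184 mm high. Step 1 rests on the floor; step k is offset from step 1 by (k−1)×289 mm in y and (k−1)×184 mm in z.

C is a picture frame with a 660×658 mm rectangular opening (x by z) and a uniform 68 mm border on every side. Frame depth is 33 mm along y. It is built from two vertical stiles running the full outside height and two horizontal rails spanning the gap between the stiles.

The staircase is on the floor beside the table on its +y side. The picture frame is on top of the table, centred.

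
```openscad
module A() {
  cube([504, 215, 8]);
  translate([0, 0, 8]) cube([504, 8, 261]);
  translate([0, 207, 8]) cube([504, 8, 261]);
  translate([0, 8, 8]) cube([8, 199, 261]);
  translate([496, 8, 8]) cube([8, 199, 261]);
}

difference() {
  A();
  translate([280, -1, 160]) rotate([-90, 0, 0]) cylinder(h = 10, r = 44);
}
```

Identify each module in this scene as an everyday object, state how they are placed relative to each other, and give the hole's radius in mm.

A is an open box. The open box has a circular hole through its front wall. The hole's radius is 44 mm.

The subtracted cylinder has r = 44 mm.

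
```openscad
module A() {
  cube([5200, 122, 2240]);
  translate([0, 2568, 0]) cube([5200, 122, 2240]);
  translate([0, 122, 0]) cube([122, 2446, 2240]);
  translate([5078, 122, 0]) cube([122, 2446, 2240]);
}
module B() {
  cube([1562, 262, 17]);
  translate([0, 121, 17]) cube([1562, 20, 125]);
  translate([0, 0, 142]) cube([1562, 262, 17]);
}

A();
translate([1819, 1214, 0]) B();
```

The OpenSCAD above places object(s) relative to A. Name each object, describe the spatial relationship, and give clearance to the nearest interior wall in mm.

Clearances: x = 1697, y = 1092; minimum 1092 mm.

A is a house frame. B is an I-beam. The I-beam sits inside the house frame, centred. The clearance to the nearest interior wall is 1092 mm.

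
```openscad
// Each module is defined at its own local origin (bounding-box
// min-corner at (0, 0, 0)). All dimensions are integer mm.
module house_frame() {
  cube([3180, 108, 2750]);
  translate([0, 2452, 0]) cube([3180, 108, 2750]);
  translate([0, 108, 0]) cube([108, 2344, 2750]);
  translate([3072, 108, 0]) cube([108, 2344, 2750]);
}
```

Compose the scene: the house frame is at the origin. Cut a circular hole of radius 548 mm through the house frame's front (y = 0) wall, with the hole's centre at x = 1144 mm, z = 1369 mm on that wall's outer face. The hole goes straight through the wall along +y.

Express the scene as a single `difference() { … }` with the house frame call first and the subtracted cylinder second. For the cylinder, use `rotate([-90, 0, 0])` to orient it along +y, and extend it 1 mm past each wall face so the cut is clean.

difference() {
  house_frame();
  translate([1144, -1, 1369]) rotate([-90, 0, 0]) cylinder(h = 110, r = 548);
}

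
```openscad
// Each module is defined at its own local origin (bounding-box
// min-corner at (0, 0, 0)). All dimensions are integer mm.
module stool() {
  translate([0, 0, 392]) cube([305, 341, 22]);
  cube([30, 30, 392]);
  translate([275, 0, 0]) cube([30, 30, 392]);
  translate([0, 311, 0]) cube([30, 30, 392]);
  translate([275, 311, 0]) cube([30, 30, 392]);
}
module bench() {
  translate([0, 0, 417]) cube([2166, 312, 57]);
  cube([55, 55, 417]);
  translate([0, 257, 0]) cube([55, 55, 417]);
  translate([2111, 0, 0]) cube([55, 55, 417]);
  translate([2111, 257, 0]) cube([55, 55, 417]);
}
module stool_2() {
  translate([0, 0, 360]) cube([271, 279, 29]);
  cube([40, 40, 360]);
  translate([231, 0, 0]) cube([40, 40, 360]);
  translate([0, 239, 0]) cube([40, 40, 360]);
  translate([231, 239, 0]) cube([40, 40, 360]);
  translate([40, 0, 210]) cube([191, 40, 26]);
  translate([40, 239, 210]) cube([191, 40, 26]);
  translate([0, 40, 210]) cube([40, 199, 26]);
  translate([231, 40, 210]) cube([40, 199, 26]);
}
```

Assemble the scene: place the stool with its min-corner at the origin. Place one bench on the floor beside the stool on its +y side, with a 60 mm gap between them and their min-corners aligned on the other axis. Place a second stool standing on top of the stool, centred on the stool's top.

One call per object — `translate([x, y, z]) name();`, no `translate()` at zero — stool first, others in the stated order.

stool();
translate([0, 401, 0]) bench();
translate([17, 31, 414]) stool_2();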